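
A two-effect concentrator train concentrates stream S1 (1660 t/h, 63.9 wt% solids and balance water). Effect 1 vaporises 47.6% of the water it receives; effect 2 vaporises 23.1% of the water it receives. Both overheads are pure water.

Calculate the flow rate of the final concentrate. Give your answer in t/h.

water in feed = 1660×0.361 = 599.26 t/h.
After stage 1: water left = (1−0.476)×599.26 = 314.01; stream total = 1374.8 t/h.
After stage 2: water left = (1−0.231)×314.01 = 241.48; final concentrate = 1302.2 t/h.

1302 t/h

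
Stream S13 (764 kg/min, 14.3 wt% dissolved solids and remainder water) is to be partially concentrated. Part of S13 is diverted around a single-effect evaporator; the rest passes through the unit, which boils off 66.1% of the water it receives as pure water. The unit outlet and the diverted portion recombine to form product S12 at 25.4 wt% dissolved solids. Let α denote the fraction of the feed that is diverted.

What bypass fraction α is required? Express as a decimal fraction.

All 764×0.143 = 109.25 kg/min of dissolved solids reaches S12, so S12 = 109.25/0.254 = 430.13 kg/min and vapour = 333.87 kg/min.
The evaporator receives (1−α)·764 of feed at 0.857 water and removes 0.661 of that water:
0.661×0.857×(1−α)×764 = 333.87
(1−α) = 333.87/432.79 = 0.7714;  α = 0.2286.

0.229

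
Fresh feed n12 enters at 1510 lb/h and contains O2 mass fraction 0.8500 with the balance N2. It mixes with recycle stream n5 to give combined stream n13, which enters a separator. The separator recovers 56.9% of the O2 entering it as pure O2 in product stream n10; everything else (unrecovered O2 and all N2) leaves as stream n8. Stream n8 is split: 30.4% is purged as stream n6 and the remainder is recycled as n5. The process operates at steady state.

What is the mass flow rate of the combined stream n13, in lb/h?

2579 lb/h

N2 enters only via n12 and leaves only via the purge: 1510×0.150 = 0.304×(N2 in n8), and the separator passes all N2, so N2 in n13 = N2 in n8 = 745.07 lb/h.
O2 in n13: m_A = 1510×0.850 + (1−0.304)·(1−0.569)·m_A, so m_A = 1283.5/0.7000 = 1833.5 lb/h.
n13 = 1833.5 + 745.07 = 2578.6 lb/h.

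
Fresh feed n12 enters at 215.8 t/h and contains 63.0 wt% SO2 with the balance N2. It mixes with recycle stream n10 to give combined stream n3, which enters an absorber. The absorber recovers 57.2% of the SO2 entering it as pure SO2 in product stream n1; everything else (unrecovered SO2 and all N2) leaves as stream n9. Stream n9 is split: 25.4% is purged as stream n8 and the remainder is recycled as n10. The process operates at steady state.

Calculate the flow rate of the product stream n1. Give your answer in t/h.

SO2 in n3: m_A = 215.8×0.630 + (1−0.254)·(1−0.572)·m_A, so m_A = 135.95/0.6807 = 199.72 t/h.
Product n1 = 0.572×199.72 = 114.24 t/h.

114.2 t/h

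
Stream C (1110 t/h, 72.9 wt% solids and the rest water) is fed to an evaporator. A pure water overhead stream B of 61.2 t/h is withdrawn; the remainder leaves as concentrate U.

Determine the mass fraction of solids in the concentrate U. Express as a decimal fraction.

0.772

solids is not removed: 1110×0.729 = 809.19 t/h of solids enters U.
Concentrate = 1110 − 61.2 = 1048.8 t/h.
Mass fraction = 809.19/1048.8 = 0.772.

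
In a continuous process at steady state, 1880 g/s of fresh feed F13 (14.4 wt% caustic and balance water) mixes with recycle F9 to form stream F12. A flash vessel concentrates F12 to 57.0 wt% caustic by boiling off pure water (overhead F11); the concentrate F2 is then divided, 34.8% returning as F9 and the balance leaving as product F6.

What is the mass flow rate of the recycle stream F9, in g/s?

253.5 g/s

Overall caustic balance (none leaves overhead): caustic in fresh feed = caustic in product, i.e. 1880×0.144 = (1−0.348)·F2·0.570.
F2 = 270.72/(0.570×0.652) = 728.45 g/s.
Recycle F9 = 0.348×728.45 = 253.5 g/s.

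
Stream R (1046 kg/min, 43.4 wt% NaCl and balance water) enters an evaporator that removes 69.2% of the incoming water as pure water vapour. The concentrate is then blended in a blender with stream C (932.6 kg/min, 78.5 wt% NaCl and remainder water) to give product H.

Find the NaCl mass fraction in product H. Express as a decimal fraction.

Vapour removed = 0.692×0.566×1046 = 409.69 kg/min; concentrate = 636.31 kg/min.
NaCl reaching the mixer = 453.96 (from concentrate) + 932.6×0.785 = 1186.1 kg/min.
Product flow = 636.31 + 932.6 = 1568.9 kg/min; NaCl fraction = 0.7560.

0.7560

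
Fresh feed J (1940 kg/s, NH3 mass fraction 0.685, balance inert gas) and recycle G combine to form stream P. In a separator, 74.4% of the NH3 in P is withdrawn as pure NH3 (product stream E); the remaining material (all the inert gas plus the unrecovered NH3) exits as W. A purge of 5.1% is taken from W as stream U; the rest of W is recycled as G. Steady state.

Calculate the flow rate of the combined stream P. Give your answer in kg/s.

inert gas enters only via J and leaves only via the purge: 1940×0.315 = 0.051×(inert gas in W), and the separator passes all inert gas, so inert gas in P = inert gas in W = 11982 kg/s.
NH3 in P: m_A = 1940×0.685 + (1−0.051)·(1−0.744)·m_A, so m_A = 1328.9/0.7571 = 1755.4 kg/s.
P = 1755.4 + 11982 = 13738 kg/s.

13740 kg/s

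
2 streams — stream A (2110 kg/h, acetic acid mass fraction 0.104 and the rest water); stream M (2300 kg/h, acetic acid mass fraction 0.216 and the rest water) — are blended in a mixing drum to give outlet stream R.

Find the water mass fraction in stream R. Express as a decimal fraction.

0.838

Total flow out = 2110 + 2300 = 4410 kg/h.
water in = 2110×0.896 + 2300×0.784 = 3693.8 kg/h.
water mass fraction in R = 3693.8/4410 = 0.838.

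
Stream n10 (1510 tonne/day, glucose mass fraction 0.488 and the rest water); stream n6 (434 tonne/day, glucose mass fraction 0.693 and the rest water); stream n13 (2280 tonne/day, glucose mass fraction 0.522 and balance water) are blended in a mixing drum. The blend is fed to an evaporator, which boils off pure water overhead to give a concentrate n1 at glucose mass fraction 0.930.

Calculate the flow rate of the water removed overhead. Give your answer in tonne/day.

glucose entering = 1510×0.488 + 434×0.693 + 2280×0.522 = 2227.8 tonne/day.
All glucose reports to n1, so n1 = 2227.8/0.930 = 2395.5 tonne/day.
Total feed = 4224 tonne/day; overhead = 4224 − 2395.5 = 1828.5 tonne/day.

1829 tonne/day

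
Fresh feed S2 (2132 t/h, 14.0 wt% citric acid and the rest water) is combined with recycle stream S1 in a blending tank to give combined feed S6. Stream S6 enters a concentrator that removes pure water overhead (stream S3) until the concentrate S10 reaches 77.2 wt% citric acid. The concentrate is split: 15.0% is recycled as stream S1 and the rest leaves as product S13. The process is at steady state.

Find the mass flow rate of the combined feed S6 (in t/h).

2200 t/h

Overall citric acid balance (none leaves overhead): citric acid in fresh feed = citric acid in product, i.e. 2132×0.140 = (1−0.150)·S10·0.772.
S10 = 298.48/(0.772×0.850) = 454.86 t/h.
Recycle S1 = 0.150×454.86 = 68.229 t/h.
Combined feed S6 = 2132 + 68.229 = 2200.2 t/h.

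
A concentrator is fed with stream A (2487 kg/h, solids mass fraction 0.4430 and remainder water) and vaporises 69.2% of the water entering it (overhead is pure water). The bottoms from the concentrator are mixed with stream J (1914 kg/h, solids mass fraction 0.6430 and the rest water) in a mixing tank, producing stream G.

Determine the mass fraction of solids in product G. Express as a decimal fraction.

Vapour removed = 0.692×0.557×2487 = 958.6 kg/h; concentrate = 1528.4 kg/h.
solids reaching the mixer = 1101.7 (from concentrate) + 1914×0.643 = 2332.4 kg/h.
Product flow = 1528.4 + 1914 = 3442.4 kg/h; solids fraction = 0.6776.

0.6776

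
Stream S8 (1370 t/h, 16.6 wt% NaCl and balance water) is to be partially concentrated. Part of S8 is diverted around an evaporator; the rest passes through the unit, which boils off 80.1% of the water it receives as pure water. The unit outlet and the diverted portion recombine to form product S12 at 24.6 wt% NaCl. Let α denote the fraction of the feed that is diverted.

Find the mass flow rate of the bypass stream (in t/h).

703.1 t/h

All 1370×0.166 = 227.42 t/h of NaCl reaches S12, so S12 = 227.42/0.246 = 924.47 t/h and vapour = 445.53 t/h.
The evaporator receives (1−α)·1370 of feed at 0.834 water and removes 0.801 of that water:
0.801×0.834×(1−α)×1370 = 445.53
(1−α) = 445.53/915.21 = 0.4868;  α = 0.5132.
Bypass flow = 0.5132×1370 = 703.08 t/h.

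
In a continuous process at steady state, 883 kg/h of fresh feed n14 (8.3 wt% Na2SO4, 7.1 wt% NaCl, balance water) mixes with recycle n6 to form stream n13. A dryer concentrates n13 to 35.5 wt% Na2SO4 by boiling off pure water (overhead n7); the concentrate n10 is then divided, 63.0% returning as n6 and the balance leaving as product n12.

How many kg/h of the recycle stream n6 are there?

351.5 kg/h

Overall Na2SO4 balance (none leaves overhead): Na2SO4 in fresh feed = Na2SO4 in product, i.e. 883×0.083 = (1−0.630)·n10·0.355.
n10 = 73.289/(0.355×0.370) = 557.97 kg/h.
Recycle n6 = 0.630×557.97 = 351.52 kg/h.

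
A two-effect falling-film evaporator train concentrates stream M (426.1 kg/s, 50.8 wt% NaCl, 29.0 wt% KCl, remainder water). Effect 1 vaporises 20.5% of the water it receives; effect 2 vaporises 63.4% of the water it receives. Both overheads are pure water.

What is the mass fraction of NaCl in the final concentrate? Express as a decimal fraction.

0.5929

water in feed = 426.1×0.202 = 86.072 kg/s.
After stage 1: water left = (1−0.205)×86.072 = 68.427; stream total = 408.46 kg/s.
After stage 2: water left = (1−0.634)×68.427 = 25.044; final concentrate = 365.07 kg/s.
NaCl fraction = 216.46/365.07 = 0.5929.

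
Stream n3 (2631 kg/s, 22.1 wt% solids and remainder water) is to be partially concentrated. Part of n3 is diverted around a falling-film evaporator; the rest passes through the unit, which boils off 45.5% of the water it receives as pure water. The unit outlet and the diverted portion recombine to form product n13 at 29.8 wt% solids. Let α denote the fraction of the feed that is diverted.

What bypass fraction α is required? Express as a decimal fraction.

0.271

All 2631×0.221 = 581.45 kg/s of solids reaches n13, so n13 = 581.45/0.298 = 1951.2 kg/s and vapour = 679.82 kg/s.
The evaporator receives (1−α)·2631 of feed at 0.779 water and removes 0.455 of that water:
0.455×0.779×(1−α)×2631 = 679.82
(1−α) = 679.82/932.54 = 0.7290;  α = 0.2710.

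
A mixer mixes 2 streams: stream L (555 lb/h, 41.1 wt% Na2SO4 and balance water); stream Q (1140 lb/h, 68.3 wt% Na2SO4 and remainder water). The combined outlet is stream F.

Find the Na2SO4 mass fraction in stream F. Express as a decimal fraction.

0.594

Total flow out = 555 + 1140 = 1695 lb/h.
Na2SO4 in = 555×0.411 + 1140×0.683 = 1006.7 lb/h.
Na2SO4 mass fraction in F = 1006.7/1695 = 0.594.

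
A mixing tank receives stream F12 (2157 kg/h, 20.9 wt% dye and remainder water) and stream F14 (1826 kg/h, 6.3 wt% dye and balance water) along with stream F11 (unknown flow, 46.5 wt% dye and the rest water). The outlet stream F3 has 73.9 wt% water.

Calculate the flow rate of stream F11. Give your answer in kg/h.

Let F11 be the unknown flow. Total out = 3983 + F11.
water balance: 3417.1 + 0.535·F11 = 0.739·(3983 + F11)
(0.535 − 0.739)·F11 = 0.739×3983 − 3417.1 = -473.71
F11 = -473.71 / -0.204 = 2322.1 kg/h

2322 kg/h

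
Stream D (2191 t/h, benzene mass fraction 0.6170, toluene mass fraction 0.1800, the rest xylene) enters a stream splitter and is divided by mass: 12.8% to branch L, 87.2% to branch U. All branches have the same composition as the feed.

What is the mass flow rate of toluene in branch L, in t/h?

Branch L total = 0.128×2191 = 280.45 t/h.
toluene in L = 0.180×280.45 = 50.481 t/h.

50.48 t/h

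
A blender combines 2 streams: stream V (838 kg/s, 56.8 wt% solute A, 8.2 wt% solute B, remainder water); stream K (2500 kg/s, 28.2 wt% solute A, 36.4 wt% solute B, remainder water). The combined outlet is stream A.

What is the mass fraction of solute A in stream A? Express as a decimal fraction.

0.354

Total flow out = 838 + 2500 = 3338 kg/s.
solute A in = 838×0.568 + 2500×0.282 = 1181 kg/s.
solute A mass fraction in A = 1181/3338 = 0.354.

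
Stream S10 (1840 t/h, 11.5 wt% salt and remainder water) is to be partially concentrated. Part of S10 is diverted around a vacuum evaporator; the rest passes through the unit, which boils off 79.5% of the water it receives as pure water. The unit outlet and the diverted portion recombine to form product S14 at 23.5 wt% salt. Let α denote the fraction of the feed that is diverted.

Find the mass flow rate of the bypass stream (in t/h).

504.6 t/h

All 1840×0.115 = 211.6 t/h of salt reaches S14, so S14 = 211.6/0.235 = 900.43 t/h and vapour = 939.57 t/h.
The evaporator receives (1−α)·1840 of feed at 0.885 water and removes 0.795 of that water:
0.795×0.885×(1−α)×1840 = 939.57
(1−α) = 939.57/1294.6 = 0.7258;  α = 0.2742.
Bypass flow = 0.2742×1840 = 504.57 t/h.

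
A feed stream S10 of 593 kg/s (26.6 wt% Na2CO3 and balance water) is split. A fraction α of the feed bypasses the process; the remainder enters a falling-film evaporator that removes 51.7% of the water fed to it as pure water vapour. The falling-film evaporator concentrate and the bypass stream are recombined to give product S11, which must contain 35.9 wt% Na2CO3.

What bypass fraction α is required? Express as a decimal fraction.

0.317

All 593×0.266 = 157.74 kg/s of Na2CO3 reaches S11, so S11 = 157.74/0.359 = 439.38 kg/s and vapour = 153.62 kg/s.
The evaporator receives (1−α)·593 of feed at 0.734 water and removes 0.517 of that water:
0.517×0.734×(1−α)×593 = 153.62
(1−α) = 153.62/225.03 = 0.6827;  α = 0.3173.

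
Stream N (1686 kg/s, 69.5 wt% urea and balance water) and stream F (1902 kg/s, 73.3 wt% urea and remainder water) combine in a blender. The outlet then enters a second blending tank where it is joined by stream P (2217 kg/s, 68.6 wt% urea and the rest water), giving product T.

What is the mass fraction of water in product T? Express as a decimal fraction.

0.296

Overall, product flow = 5805 kg/s.
water in = 1686×0.305 + 1902×0.267 + 2217×0.314 = 1718.2 kg/s.
water fraction in T = 0.296.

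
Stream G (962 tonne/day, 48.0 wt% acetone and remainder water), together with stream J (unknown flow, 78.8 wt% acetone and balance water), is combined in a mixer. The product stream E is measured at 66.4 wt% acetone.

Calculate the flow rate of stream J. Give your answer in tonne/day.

Let J be the unknown flow. Total out = 962 + J.
acetone balance: 461.76 + 0.788·J = 0.664·(962 + J)
(0.788 − 0.664)·J = 0.664×962 − 461.76 = 177.01
J = 177.01 / 0.124 = 1427.5 tonne/day

1427 tonne/day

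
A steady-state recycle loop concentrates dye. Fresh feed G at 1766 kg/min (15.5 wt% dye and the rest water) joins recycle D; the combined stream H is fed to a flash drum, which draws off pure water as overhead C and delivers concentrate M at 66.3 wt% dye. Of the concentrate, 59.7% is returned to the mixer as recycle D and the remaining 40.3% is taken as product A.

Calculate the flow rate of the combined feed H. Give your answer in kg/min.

2378 kg/min

Overall dye balance (none leaves overhead): dye in fresh feed = dye in product, i.e. 1766×0.155 = (1−0.597)·M·0.663.
M = 273.73/(0.663×0.403) = 1024.5 kg/min.
Recycle D = 0.597×1024.5 = 611.62 kg/min.
Combined feed H = 1766 + 611.62 = 2377.6 kg/min.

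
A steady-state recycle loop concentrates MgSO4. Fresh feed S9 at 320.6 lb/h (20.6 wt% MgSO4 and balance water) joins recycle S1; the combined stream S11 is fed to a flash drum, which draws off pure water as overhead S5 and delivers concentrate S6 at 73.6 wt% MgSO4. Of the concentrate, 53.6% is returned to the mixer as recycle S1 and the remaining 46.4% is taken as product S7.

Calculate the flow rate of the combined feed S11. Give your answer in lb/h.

Overall MgSO4 balance (none leaves overhead): MgSO4 in fresh feed = MgSO4 in product, i.e. 320.6×0.206 = (1−0.536)·S6·0.736.
S6 = 66.044/(0.736×0.464) = 193.39 lb/h.
Recycle S1 = 0.536×193.39 = 103.66 lb/h.
Combined feed S11 = 320.6 + 103.66 = 424.26 lb/h.

424.3 lb/h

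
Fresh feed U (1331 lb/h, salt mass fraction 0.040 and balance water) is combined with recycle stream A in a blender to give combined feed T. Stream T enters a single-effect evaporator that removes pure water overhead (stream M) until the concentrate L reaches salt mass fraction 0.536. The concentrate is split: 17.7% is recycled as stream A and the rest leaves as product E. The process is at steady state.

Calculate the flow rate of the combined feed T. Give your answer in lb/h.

Overall salt balance (none leaves overhead): salt in fresh feed = salt in product, i.e. 1331×0.040 = (1−0.177)·L·0.536.
L = 53.24/(0.536×0.823) = 120.69 lb/h.
Recycle A = 0.177×120.69 = 21.362 lb/h.
Combined feed T = 1331 + 21.362 = 1352.4 lb/h.

1352 lb/h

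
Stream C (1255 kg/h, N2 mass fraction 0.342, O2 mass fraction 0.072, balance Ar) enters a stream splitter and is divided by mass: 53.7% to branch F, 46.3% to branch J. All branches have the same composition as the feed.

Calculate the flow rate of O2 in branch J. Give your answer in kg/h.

41.84 kg/h

Branch J total = 0.463×1255 = 581.07 kg/h.
O2 in J = 0.072×581.07 = 41.837 kg/h.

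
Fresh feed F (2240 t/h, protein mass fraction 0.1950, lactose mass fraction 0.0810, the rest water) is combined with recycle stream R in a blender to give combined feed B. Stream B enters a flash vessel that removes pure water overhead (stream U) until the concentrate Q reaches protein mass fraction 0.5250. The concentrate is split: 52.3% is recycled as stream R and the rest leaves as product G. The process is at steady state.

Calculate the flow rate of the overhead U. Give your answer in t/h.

Overall protein balance (none leaves overhead): protein in fresh feed = protein in product, i.e. 2240×0.195 = (1−0.523)·Q·0.525.
Q = 436.8/(0.525×0.477) = 1744.2 t/h.
Recycle R = 0.523×1744.2 = 912.23 t/h.
Combined feed B = 2240 + 912.23 = 3152.2 t/h.
Overhead U = B − Q = 3152.2 − 1744.2 = 1408 t/h.

1408 t/h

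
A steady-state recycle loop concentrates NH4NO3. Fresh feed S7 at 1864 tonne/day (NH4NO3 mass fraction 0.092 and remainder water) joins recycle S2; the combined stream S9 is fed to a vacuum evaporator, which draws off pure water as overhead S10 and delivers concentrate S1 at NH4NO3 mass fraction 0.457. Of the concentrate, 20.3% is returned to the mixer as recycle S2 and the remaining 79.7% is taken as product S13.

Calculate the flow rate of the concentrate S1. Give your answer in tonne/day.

Overall NH4NO3 balance (none leaves overhead): NH4NO3 in fresh feed = NH4NO3 in product, i.e. 1864×0.092 = (1−0.203)·S1·0.457.
S1 = 171.49/(0.457×0.797) = 470.82 tonne/day.

470.8 tonne/day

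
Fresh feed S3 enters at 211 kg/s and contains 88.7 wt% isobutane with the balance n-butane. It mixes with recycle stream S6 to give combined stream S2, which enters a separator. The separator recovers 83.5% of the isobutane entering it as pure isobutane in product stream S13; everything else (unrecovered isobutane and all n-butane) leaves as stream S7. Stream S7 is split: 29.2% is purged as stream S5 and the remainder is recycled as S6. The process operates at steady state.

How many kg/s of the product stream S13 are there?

isobutane in S2: m_A = 211×0.887 + (1−0.292)·(1−0.835)·m_A, so m_A = 187.16/0.8832 = 211.91 kg/s.
Product S13 = 0.835×211.91 = 176.95 kg/s.

176.9 kg/s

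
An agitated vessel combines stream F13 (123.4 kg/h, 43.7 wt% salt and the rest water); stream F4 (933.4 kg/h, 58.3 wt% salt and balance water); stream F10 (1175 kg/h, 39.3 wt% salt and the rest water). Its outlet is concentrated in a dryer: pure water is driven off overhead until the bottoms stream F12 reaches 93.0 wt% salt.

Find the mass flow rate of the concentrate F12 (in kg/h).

1140 kg/h

salt entering = 123.4×0.437 + 933.4×0.583 + 1175×0.393 = 1059.9 kg/h.
All salt reports to F12, so F12 = 1059.9/0.930 = 1139.6 kg/h.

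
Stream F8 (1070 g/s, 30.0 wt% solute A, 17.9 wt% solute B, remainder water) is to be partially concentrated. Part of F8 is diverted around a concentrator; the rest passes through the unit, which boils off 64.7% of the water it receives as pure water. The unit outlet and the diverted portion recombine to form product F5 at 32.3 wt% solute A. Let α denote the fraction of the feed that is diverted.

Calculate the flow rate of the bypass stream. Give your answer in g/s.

844 g/s

All 1070×0.300 = 321 g/s of solute A reaches F5, so F5 = 321/0.323 = 993.81 g/s and vapour = 76.192 g/s.
The evaporator receives (1−α)·1070 of feed at 0.521 water and removes 0.647 of that water:
0.647×0.521×(1−α)×1070 = 76.192
(1−α) = 76.192/360.68 = 0.2112;  α = 0.7888.
Bypass flow = 0.7888×1070 = 843.97 g/s.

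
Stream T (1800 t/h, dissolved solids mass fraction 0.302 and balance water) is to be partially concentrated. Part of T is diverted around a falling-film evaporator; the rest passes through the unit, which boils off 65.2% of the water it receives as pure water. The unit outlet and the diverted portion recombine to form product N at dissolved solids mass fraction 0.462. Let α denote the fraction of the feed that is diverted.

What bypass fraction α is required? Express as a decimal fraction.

0.239

All 1800×0.302 = 543.6 t/h of dissolved solids reaches N, so N = 543.6/0.462 = 1176.6 t/h and vapour = 623.38 t/h.
The evaporator receives (1−α)·1800 of feed at 0.698 water and removes 0.652 of that water:
0.652×0.698×(1−α)×1800 = 623.38
(1−α) = 623.38/819.17 = 0.7610;  α = 0.2390.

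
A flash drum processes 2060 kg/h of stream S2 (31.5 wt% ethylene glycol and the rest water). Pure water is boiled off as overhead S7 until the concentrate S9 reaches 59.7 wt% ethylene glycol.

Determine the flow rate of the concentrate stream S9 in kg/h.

ethylene glycol is conserved: 2060×0.315 = 648.9 kg/h all reports to the concentrate.
Concentrate = 648.9/(target fraction) = 1086.9 kg/h.

1087 kg/h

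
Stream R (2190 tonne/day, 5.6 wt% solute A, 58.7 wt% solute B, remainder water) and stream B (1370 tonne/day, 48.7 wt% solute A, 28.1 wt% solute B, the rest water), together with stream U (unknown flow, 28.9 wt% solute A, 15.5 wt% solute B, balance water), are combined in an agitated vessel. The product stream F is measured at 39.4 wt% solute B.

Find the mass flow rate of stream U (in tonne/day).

Let U be the unknown flow. Total out = 3560 + U.
solute B balance: 1670.5 + 0.155·U = 0.394·(3560 + U)
(0.155 − 0.394)·U = 0.394×3560 − 1670.5 = -267.86
U = -267.86 / -0.239 = 1120.8 tonne/day

1121 tonne/day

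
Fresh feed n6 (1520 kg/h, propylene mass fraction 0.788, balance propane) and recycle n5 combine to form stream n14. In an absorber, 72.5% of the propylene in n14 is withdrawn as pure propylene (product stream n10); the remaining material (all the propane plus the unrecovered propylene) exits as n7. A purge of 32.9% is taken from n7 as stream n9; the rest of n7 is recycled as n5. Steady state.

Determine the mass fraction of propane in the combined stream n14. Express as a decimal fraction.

0.400

propane enters only via n6 and leaves only via the purge: 1520×0.212 = 0.329×(propane in n7), and the absorber passes all propane, so propane in n14 = propane in n7 = 979.45 kg/h.
propylene in n14: m_A = 1520×0.788 + (1−0.329)·(1−0.725)·m_A, so m_A = 1197.8/0.8155 = 1468.8 kg/h.
n14 = 1468.8 + 979.45 = 2448.2 kg/h.
propane fraction in n14 = 979.45/2448.2 = 0.400.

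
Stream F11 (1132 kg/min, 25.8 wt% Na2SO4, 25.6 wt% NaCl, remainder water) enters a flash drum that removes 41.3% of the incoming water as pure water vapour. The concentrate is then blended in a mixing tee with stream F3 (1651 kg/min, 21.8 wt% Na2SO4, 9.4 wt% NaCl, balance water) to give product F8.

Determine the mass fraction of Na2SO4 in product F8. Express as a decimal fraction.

0.2551

Vapour removed = 0.413×0.486×1132 = 227.21 kg/min; concentrate = 904.79 kg/min.
Na2SO4 reaching the mixer = 292.06 (from concentrate) + 1651×0.218 = 651.97 kg/min.
Product flow = 904.79 + 1651 = 2555.8 kg/min; Na2SO4 fraction = 0.2551.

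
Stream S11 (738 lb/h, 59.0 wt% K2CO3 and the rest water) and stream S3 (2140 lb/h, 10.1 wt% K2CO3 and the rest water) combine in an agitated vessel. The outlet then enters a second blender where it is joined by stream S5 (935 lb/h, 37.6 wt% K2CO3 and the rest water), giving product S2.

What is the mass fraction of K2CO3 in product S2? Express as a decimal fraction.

0.263

Overall, product flow = 3813 lb/h.
K2CO3 in = 738×0.590 + 2140×0.101 + 935×0.376 = 1003.1 lb/h.
K2CO3 fraction in S2 = 0.263.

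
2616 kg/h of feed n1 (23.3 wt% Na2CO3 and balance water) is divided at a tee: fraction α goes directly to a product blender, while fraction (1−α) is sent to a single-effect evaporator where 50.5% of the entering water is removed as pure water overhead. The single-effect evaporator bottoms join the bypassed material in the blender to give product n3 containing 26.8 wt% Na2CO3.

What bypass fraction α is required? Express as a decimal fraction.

0.663

All 2616×0.233 = 609.53 kg/h of Na2CO3 reaches n3, so n3 = 609.53/0.268 = 2274.4 kg/h and vapour = 341.64 kg/h.
The evaporator receives (1−α)·2616 of feed at 0.767 water and removes 0.505 of that water:
0.505×0.767×(1−α)×2616 = 341.64
(1−α) = 341.64/1013.3 = 0.3372;  α = 0.6628.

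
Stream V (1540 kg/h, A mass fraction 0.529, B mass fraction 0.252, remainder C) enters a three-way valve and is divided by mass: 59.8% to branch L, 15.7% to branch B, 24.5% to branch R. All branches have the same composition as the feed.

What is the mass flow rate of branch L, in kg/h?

Branch L flow = 0.598×1540 = 920.92 kg/h.

920.9 kg/h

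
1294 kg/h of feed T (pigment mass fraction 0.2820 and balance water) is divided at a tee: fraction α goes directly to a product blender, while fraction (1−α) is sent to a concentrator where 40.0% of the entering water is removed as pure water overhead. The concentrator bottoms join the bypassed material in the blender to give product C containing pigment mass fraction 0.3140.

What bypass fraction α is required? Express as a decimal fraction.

0.645

All 1294×0.282 = 364.91 kg/h of pigment reaches C, so C = 364.91/0.314 = 1162.1 kg/h and vapour = 131.87 kg/h.
The evaporator receives (1−α)·1294 of feed at 0.718 water and removes 0.400 of that water:
0.400×0.718×(1−α)×1294 = 131.87
(1−α) = 131.87/371.64 = 0.3548;  α = 0.6452.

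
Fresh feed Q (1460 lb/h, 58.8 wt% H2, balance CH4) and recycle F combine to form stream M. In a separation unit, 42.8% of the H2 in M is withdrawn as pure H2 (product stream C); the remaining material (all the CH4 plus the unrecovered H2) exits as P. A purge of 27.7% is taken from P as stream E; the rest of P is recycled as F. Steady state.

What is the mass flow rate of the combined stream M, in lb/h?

3635 lb/h

CH4 enters only via Q and leaves only via the purge: 1460×0.412 = 0.277×(CH4 in P), and the separation unit passes all CH4, so CH4 in M = CH4 in P = 2171.6 lb/h.
H2 in M: m_A = 1460×0.588 + (1−0.277)·(1−0.428)·m_A, so m_A = 858.48/0.5864 = 1463.9 lb/h.
M = 1463.9 + 2171.6 = 3635.4 lb/h.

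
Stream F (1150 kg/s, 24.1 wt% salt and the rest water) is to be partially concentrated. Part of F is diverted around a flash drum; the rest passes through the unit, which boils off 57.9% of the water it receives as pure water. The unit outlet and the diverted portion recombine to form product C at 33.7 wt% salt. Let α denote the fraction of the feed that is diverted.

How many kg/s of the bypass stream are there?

404.5 kg/s

All 1150×0.241 = 277.15 kg/s of salt reaches C, so C = 277.15/0.337 = 822.4 kg/s and vapour = 327.6 kg/s.
The evaporator receives (1−α)·1150 of feed at 0.759 water and removes 0.579 of that water:
0.579×0.759×(1−α)×1150 = 327.6
(1−α) = 327.6/505.38 = 0.6482;  α = 0.3518.
Bypass flow = 0.3518×1150 = 404.55 kg/s.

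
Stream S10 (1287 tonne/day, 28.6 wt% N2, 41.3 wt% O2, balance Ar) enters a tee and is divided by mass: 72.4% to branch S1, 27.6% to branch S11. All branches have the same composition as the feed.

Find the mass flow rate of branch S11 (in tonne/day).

Branch S11 flow = 0.276×1287 = 355.21 tonne/day.

355.2 tonne/day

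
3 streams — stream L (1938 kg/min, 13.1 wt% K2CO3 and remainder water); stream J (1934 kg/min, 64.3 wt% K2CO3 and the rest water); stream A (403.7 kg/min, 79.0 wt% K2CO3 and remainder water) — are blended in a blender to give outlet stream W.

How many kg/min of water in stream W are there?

2459 kg/min

water out = water in = 1938×0.869 + 1934×0.357 + 403.7×0.210 = 2459.3 kg/min.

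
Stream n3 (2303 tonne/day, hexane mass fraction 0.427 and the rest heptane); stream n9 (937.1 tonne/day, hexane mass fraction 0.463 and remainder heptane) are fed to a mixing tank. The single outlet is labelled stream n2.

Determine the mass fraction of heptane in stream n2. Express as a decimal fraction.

Total flow out = 2303 + 937.1 = 3240.1 tonne/day.
heptane in = 2303×0.573 + 937.1×0.537 = 1822.8 tonne/day.
heptane mass fraction in n2 = 1822.8/3240.1 = 0.563.

0.563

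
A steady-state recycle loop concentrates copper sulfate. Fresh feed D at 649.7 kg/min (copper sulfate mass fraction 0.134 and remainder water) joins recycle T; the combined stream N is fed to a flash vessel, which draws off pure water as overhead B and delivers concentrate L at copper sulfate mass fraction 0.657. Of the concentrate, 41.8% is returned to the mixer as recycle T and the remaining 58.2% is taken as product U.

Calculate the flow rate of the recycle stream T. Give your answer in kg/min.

Overall copper sulfate balance (none leaves overhead): copper sulfate in fresh feed = copper sulfate in product, i.e. 649.7×0.134 = (1−0.418)·L·0.657.
L = 87.06/(0.657×0.582) = 227.68 kg/min.
Recycle T = 0.418×227.68 = 95.171 kg/min.

95.17 kg/min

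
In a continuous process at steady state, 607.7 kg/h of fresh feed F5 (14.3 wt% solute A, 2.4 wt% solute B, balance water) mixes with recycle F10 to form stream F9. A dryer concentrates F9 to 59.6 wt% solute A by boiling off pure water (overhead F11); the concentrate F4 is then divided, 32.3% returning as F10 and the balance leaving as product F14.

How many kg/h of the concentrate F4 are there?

Overall solute A balance (none leaves overhead): solute A in fresh feed = solute A in product, i.e. 607.7×0.143 = (1−0.323)·F4·0.596.
F4 = 86.901/(0.596×0.677) = 215.37 kg/h.

215.4 kg/h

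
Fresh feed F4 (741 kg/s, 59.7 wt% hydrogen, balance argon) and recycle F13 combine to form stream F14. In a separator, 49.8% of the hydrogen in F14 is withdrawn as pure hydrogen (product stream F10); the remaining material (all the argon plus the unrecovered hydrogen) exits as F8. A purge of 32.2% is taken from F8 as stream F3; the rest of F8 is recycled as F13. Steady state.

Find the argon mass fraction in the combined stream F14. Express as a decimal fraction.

argon enters only via F4 and leaves only via the purge: 741×0.403 = 0.322×(argon in F8), and the separator passes all argon, so argon in F14 = argon in F8 = 927.4 kg/s.
hydrogen in F14: m_A = 741×0.597 + (1−0.322)·(1−0.498)·m_A, so m_A = 442.38/0.6596 = 670.63 kg/s.
F14 = 670.63 + 927.4 = 1598 kg/s.
argon fraction in F14 = 927.4/1598 = 0.580.

0.580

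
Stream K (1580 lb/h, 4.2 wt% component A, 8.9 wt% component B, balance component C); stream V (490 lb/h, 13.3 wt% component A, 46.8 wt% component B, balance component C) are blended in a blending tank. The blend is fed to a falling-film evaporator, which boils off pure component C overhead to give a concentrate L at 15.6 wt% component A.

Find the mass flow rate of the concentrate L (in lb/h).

843.1 lb/h

component A entering = 1580×0.042 + 490×0.133 = 131.53 lb/h.
All component A reports to L, so L = 131.53/0.156 = 843.14 lb/h.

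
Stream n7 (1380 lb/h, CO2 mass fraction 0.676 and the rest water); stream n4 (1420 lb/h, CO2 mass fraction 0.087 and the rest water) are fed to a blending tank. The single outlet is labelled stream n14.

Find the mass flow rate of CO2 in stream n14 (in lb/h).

1056 lb/h

CO2 out = CO2 in = 1380×0.676 + 1420×0.087 = 1056.4 lb/h.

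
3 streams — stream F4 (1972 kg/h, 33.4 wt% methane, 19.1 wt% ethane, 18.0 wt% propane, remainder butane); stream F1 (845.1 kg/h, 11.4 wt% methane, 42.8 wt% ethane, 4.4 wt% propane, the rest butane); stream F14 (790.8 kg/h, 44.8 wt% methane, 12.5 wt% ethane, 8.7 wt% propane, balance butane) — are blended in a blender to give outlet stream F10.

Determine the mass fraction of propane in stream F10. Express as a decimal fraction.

Total flow out = 1972 + 845.1 + 790.8 = 3607.9 kg/h.
propane in = 1972×0.180 + 845.1×0.044 + 790.8×0.087 = 460.94 kg/h.
propane mass fraction in F10 = 460.94/3607.9 = 0.128.

0.128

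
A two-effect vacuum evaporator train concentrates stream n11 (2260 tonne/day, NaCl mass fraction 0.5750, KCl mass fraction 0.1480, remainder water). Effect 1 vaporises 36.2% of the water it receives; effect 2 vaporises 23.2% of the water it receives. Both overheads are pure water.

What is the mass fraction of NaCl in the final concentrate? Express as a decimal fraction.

water in feed = 2260×0.277 = 626.02 tonne/day.
After stage 1: water left = (1−0.362)×626.02 = 399.4; stream total = 2033.4 tonne/day.
After stage 2: water left = (1−0.232)×399.4 = 306.74; final concentrate = 1940.7 tonne/day.
NaCl fraction = 1299.5/1940.7 = 0.6696.

0.6696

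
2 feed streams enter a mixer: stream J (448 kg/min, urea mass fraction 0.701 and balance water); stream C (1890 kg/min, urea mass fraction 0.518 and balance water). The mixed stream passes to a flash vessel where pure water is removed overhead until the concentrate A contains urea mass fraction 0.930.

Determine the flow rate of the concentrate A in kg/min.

urea entering = 448×0.701 + 1890×0.518 = 1293.1 kg/min.
All urea reports to A, so A = 1293.1/0.930 = 1390.4 kg/min.

1390 kg/min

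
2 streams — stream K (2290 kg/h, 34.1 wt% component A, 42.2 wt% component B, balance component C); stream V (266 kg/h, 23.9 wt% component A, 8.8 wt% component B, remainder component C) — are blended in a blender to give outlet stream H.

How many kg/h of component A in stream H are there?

844.5 kg/h

component A out = component A in = 2290×0.341 + 266×0.239 = 844.46 kg/h.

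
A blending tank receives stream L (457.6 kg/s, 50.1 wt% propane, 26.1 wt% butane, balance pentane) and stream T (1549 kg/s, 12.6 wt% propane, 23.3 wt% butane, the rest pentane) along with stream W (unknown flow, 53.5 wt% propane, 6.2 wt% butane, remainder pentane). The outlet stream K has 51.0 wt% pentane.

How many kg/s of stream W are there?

Let W be the unknown flow. Total out = 2006.6 + W.
pentane balance: 1101.8 + 0.403·W = 0.510·(2006.6 + W)
(0.403 − 0.510)·W = 0.510×2006.6 − 1101.8 = -78.452
W = -78.452 / -0.107 = 733.19 kg/s

733.2 kg/s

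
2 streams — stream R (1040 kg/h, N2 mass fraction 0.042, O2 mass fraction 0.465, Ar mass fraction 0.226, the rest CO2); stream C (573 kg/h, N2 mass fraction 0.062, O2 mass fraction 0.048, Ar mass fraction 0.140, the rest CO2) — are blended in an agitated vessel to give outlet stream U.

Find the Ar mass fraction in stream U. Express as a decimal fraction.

0.195

Total flow out = 1040 + 573 = 1613 kg/h.
Ar in = 1040×0.226 + 573×0.140 = 315.26 kg/h.
Ar mass fraction in U = 315.26/1613 = 0.195.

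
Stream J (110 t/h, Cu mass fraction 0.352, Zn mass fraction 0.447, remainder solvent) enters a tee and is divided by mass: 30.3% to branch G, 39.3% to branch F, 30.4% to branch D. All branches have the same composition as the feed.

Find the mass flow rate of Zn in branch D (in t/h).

Branch D total = 0.304×110 = 33.44 t/h.
Zn in D = 0.447×33.44 = 14.948 t/h.

14.95 t/h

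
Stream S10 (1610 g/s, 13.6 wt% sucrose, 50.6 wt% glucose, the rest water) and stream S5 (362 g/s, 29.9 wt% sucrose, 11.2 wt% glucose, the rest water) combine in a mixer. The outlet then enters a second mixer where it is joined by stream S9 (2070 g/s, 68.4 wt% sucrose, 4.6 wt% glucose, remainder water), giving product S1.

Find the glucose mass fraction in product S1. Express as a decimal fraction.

0.235

Overall, product flow = 4042 g/s.
glucose in = 1610×0.506 + 362×0.112 + 2070×0.046 = 950.42 g/s.
glucose fraction in S1 = 0.235.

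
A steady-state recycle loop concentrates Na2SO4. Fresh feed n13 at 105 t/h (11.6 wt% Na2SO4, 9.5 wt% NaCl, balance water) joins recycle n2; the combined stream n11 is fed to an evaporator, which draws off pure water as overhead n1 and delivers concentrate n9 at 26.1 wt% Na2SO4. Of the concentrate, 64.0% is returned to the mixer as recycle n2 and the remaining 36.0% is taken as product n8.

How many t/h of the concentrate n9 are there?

129.6 t/h

Overall Na2SO4 balance (none leaves overhead): Na2SO4 in fresh feed = Na2SO4 in product, i.e. 105×0.116 = (1−0.640)·n9·0.261.
n9 = 12.18/(0.261×0.360) = 129.63 t/h.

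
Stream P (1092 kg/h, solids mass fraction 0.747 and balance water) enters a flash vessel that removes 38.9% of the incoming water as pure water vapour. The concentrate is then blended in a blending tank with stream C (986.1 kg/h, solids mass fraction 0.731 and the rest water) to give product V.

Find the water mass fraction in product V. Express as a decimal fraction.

Vapour removed = 0.389×0.253×1092 = 107.47 kg/h; concentrate = 984.53 kg/h.
water reaching the mixer = 168.8 (from concentrate) + 986.1×0.269 = 434.07 kg/h.
Product flow = 984.53 + 986.1 = 1970.6 kg/h; water fraction = 0.220.

0.220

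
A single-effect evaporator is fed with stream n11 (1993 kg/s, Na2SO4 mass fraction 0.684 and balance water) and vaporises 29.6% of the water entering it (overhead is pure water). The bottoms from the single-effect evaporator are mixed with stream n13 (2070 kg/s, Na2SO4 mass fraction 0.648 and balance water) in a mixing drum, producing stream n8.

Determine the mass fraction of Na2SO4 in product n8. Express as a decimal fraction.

Vapour removed = 0.296×0.316×1993 = 186.42 kg/s; concentrate = 1806.6 kg/s.
Na2SO4 reaching the mixer = 1363.2 (from concentrate) + 2070×0.648 = 2704.6 kg/s.
Product flow = 1806.6 + 2070 = 3876.6 kg/s; Na2SO4 fraction = 0.698.

0.698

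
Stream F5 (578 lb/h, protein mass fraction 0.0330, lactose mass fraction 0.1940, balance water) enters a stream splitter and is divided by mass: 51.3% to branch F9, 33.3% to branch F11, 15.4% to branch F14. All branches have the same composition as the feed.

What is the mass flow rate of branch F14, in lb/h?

Branch F14 flow = 0.154×578 = 89.012 lb/h.

89.01 lb/h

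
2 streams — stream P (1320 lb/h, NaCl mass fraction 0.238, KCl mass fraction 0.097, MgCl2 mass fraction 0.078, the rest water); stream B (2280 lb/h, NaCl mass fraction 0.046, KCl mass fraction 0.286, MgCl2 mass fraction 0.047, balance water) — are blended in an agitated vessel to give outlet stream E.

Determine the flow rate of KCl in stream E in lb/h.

KCl out = KCl in = 1320×0.097 + 2280×0.286 = 780.12 lb/h.

780.1 lb/h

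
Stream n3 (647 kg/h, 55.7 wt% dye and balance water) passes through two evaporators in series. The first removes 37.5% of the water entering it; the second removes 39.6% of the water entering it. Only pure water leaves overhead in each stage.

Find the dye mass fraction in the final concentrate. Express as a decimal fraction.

water in feed = 647×0.443 = 286.62 kg/h.
After stage 1: water left = (1−0.375)×286.62 = 179.14; stream total = 539.52 kg/h.
After stage 2: water left = (1−0.396)×179.14 = 108.2; final concentrate = 468.58 kg/h.
dye fraction = 360.38/468.58 = 0.769.

0.769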